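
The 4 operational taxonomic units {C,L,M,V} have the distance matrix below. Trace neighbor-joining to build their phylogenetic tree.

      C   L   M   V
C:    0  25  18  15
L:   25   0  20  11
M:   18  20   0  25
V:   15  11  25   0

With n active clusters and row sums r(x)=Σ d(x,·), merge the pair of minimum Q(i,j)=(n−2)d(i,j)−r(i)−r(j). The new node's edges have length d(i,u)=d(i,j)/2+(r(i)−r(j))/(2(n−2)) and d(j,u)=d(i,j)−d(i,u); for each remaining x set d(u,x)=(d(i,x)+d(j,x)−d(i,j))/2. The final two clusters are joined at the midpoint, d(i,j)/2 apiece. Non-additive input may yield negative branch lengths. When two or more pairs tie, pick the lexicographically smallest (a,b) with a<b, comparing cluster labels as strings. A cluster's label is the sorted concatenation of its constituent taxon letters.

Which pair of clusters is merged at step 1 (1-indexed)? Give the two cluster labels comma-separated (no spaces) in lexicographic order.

iteration 1: select C,M (d=18, Q=-85); attach at lengths (31/4, 41/4); label the merged cluster CM
  updated: d(CM,L)=27/2, d(CM,V)=11
iteration 2: select CM,L (d=27/2, Q=-71/2); attach at lengths (27/4, 27/4); label the merged cluster CLM
  updated: d(CLM,V)=17/4
iteration 3: select CLM,V (d=17/4); attach at lengths (17/8, 17/8); label the merged cluster CLMV
final tree: (((C:31/4,M:41/4):27/4,L:27/4):17/8,V:17/8)
total length: 143/4

C,M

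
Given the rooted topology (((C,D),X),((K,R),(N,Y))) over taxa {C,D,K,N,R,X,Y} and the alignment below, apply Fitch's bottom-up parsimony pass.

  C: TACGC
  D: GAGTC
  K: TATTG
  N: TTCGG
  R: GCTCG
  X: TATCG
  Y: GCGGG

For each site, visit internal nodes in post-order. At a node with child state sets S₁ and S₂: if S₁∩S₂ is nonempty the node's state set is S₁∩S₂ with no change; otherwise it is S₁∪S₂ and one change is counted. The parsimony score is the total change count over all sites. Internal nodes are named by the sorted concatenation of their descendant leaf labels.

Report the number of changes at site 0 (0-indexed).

3

CD@0: {T} ∪ {G} = {G,T} (union, +1)
CDX@0: {G,T} ∩ {T} = {T} (intersection, +0)
KR@0: {T} ∪ {G} = {G,T} (union, +1)
NY@0: {T} ∪ {G} = {G,T} (union, +1)
KNRY@0: {G,T} ∩ {G,T} = {G,T} (intersection, +0)
CDKNRXY@0: {T} ∩ {G,T} = {T} (intersection, +0)
CD@1: {A} ∩ {A} = {A} (intersection, +0)
CDX@1: {A} ∩ {A} = {A} (intersection, +0)
KR@1: {A} ∪ {C} = {A,C} (union, +1)
NY@1: {T} ∪ {C} = {C,T} (union, +1)
KNRY@1: {A,C} ∩ {C,T} = {C} (intersection, +0)
CDKNRXY@1: {A} ∪ {C} = {A,C} (union, +1)
CD@2: {C} ∪ {G} = {C,G} (union, +1)
CDX@2: {C,G} ∪ {T} = {C,G,T} (union, +1)
KR@2: {T} ∩ {T} = {T} (intersection, +0)
NY@2: {C} ∪ {G} = {C,G} (union, +1)
KNRY@2: {T} ∪ {C,G} = {C,G,T} (union, +1)
CDKNRXY@2: {C,G,T} ∩ {C,G,T} = {C,G,T} (intersection, +0)
CD@3: {G} ∪ {T} = {G,T} (union, +1)
CDX@3: {G,T} ∪ {C} = {C,G,T} (union, +1)
KR@3: {T} ∪ {C} = {C,T} (union, +1)
NY@3: {G} ∩ {G} = {G} (intersection, +0)
KNRY@3: {C,T} ∪ {G} = {C,G,T} (union, +1)
CDKNRXY@3: {C,G,T} ∩ {C,G,T} = {C,G,T} (intersection, +0)
CD@4: {C} ∩ {C} = {C} (intersection, +0)
CDX@4: {C} ∪ {G} = {C,G} (union, +1)
KR@4: {G} ∩ {G} = {G} (intersection, +0)
NY@4: {G} ∩ {G} = {G} (intersection, +0)
KNRY@4: {G} ∩ {G} = {G} (intersection, +0)
CDKNRXY@4: {C,G} ∩ {G} = {G} (intersection, +0)
per-site changes: [3, 3, 4, 4, 1]; total = 15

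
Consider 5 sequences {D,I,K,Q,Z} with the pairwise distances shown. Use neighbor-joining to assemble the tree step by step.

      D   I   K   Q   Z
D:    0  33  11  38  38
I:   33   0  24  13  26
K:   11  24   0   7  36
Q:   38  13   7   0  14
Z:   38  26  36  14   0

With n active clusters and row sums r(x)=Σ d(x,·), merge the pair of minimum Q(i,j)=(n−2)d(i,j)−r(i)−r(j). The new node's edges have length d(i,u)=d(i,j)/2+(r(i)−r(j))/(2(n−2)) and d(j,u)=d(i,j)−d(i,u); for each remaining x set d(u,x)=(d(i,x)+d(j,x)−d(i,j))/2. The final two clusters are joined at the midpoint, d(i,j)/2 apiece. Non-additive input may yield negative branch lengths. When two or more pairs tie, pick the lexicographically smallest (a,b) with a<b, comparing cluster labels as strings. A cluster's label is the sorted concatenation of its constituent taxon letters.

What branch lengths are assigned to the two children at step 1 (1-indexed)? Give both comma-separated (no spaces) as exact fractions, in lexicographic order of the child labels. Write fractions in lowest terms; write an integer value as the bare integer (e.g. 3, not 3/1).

25/2,-3/2

iteration 1: select D,K (d=11, Q=-165); attach at lengths (25/2, -3/2); label the merged cluster DK
  updated: d(DK,I)=23, d(DK,Q)=17, d(DK,Z)=63/2
iteration 2: select DK,I (d=23, Q=-175/2); attach at lengths (111/8, 73/8); label the merged cluster DIK
  updated: d(DIK,Q)=7/2, d(DIK,Z)=69/4
iteration 3: select DIK,Q (d=7/2, Q=-139/4); attach at lengths (27/8, 1/8); label the merged cluster DIKQ
  updated: d(DIKQ,Z)=111/8
iteration 4: select DIKQ,Z (d=111/8); attach at lengths (111/16, 111/16); label the merged cluster DIKQZ
final tree: ((((D:25/2,K:-3/2):111/8,I:73/8):27/8,Q:1/8):111/16,Z:111/16)
total length: 411/8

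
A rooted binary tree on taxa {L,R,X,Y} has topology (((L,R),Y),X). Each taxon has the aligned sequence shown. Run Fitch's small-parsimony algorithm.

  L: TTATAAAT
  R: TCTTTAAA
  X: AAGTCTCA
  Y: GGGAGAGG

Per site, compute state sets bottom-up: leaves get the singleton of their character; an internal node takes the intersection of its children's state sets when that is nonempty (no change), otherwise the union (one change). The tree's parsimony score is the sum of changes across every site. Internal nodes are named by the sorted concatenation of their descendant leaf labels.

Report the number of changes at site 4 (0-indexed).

site 0, node LR: L={T} ∩ R={T} → {T} (+0)
site 0, node LRY: LR={T} ∪ Y={G} → {G,T} (+1)
site 0, node LRXY: LRY={G,T} ∪ X={A} → {A,G,T} (+1)
site 1, node LR: L={T} ∪ R={C} → {C,T} (+1)
site 1, node LRY: LR={C,T} ∪ Y={G} → {C,G,T} (+1)
site 1, node LRXY: LRY={C,G,T} ∪ X={A} → {A,C,G,T} (+1)
site 2, node LR: L={A} ∪ R={T} → {A,T} (+1)
site 2, node LRY: LR={A,T} ∪ Y={G} → {A,G,T} (+1)
site 2, node LRXY: LRY={A,G,T} ∩ X={G} → {G} (+0)
site 3, node LR: L={T} ∩ R={T} → {T} (+0)
site 3, node LRY: LR={T} ∪ Y={A} → {A,T} (+1)
site 3, node LRXY: LRY={A,T} ∩ X={T} → {T} (+0)
site 4, node LR: L={A} ∪ R={T} → {A,T} (+1)
site 4, node LRY: LR={A,T} ∪ Y={G} → {A,G,T} (+1)
site 4, node LRXY: LRY={A,G,T} ∪ X={C} → {A,C,G,T} (+1)
site 5, node LR: L={A} ∩ R={A} → {A} (+0)
site 5, node LRY: LR={A} ∩ Y={A} → {A} (+0)
site 5, node LRXY: LRY={A} ∪ X={T} → {A,T} (+1)
site 6, node LR: L={A} ∩ R={A} → {A} (+0)
site 6, node LRY: LR={A} ∪ Y={G} → {A,G} (+1)
site 6, node LRXY: LRY={A,G} ∪ X={C} → {A,C,G} (+1)
site 7, node LR: L={T} ∪ R={A} → {A,T} (+1)
site 7, node LRY: LR={A,T} ∪ Y={G} → {A,G,T} (+1)
site 7, node LRXY: LRY={A,G,T} ∩ X={A} → {A} (+0)
per-site changes: [2, 3, 2, 1, 3, 1, 2, 2]; total = 16

3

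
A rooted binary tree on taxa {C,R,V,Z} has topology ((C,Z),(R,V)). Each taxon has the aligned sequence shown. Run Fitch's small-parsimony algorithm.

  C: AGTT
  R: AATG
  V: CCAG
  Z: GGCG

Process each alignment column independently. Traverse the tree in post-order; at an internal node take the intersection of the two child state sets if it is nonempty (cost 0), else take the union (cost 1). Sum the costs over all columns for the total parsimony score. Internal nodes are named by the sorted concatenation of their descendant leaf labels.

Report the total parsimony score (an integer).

[col 0] CZ: children C:{A}, Z:{G} ∪→ {A,G}; cost 1
[col 0] RV: children R:{A}, V:{C} ∪→ {A,C}; cost 1
[col 0] CRVZ: children CZ:{A,G}, RV:{A,C} ∩→ {A}; cost 0
[col 1] CZ: children C:{G}, Z:{G} ∩→ {G}; cost 0
[col 1] RV: children R:{A}, V:{C} ∪→ {A,C}; cost 1
[col 1] CRVZ: children CZ:{G}, RV:{A,C} ∪→ {A,C,G}; cost 1
[col 2] CZ: children C:{T}, Z:{C} ∪→ {C,T}; cost 1
[col 2] RV: children R:{T}, V:{A} ∪→ {A,T}; cost 1
[col 2] CRVZ: children CZ:{C,T}, RV:{A,T} ∩→ {T}; cost 0
[col 3] CZ: children C:{T}, Z:{G} ∪→ {G,T}; cost 1
[col 3] RV: children R:{G}, V:{G} ∩→ {G}; cost 0
[col 3] CRVZ: children CZ:{G,T}, RV:{G} ∩→ {G}; cost 0
per-site changes: [2, 2, 2, 1]; total = 7

7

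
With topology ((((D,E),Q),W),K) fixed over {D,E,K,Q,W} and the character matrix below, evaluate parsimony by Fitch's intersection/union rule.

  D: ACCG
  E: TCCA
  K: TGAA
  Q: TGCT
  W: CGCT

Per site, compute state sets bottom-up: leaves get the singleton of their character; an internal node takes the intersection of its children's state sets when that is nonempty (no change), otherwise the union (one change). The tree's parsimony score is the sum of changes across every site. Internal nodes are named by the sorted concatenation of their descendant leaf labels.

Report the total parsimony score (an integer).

7

[col 0] DE: children D:{A}, E:{T} ∪→ {A,T}; cost 1
[col 0] DEQ: children DE:{A,T}, Q:{T} ∩→ {T}; cost 0
[col 0] DEQW: children DEQ:{T}, W:{C} ∪→ {C,T}; cost 1
[col 0] DEKQW: children DEQW:{C,T}, K:{T} ∩→ {T}; cost 0
[col 1] DE: children D:{C}, E:{C} ∩→ {C}; cost 0
[col 1] DEQ: children DE:{C}, Q:{G} ∪→ {C,G}; cost 1
[col 1] DEQW: children DEQ:{C,G}, W:{G} ∩→ {G}; cost 0
[col 1] DEKQW: children DEQW:{G}, K:{G} ∩→ {G}; cost 0
[col 2] DE: children D:{C}, E:{C} ∩→ {C}; cost 0
[col 2] DEQ: children DE:{C}, Q:{C} ∩→ {C}; cost 0
[col 2] DEQW: children DEQ:{C}, W:{C} ∩→ {C}; cost 0
[col 2] DEKQW: children DEQW:{C}, K:{A} ∪→ {A,C}; cost 1
[col 3] DE: children D:{G}, E:{A} ∪→ {A,G}; cost 1
[col 3] DEQ: children DE:{A,G}, Q:{T} ∪→ {A,G,T}; cost 1
[col 3] DEQW: children DEQ:{A,G,T}, W:{T} ∩→ {T}; cost 0
[col 3] DEKQW: children DEQW:{T}, K:{A} ∪→ {A,T}; cost 1
per-site changes: [2, 1, 1, 3]; total = 7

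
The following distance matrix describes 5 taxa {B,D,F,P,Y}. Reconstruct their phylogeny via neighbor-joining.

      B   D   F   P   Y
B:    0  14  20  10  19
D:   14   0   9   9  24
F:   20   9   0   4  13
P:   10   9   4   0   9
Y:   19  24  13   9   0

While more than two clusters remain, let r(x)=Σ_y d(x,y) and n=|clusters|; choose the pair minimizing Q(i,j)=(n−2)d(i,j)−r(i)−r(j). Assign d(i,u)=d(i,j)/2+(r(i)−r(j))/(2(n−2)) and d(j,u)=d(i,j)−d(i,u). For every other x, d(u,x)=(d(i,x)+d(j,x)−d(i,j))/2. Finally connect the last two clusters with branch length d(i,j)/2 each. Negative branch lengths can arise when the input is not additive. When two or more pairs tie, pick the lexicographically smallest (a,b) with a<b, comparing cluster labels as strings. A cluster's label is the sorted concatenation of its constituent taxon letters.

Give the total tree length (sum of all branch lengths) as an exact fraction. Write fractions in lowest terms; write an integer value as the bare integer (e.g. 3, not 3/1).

61/2

step 1: merge (B,D) at d=14, Q=-77; branch lengths B→49/6, D→35/6; new cluster BD
  updated: d(BD,F)=15/2, d(BD,P)=5/2, d(BD,Y)=29/2
step 2: merge (BD,P) at d=5/2, Q=-35; branch lengths BD→7/2, P→-1; new cluster BDP
  updated: d(BDP,F)=9/2, d(BDP,Y)=21/2
step 3: merge (BDP,F) at d=9/2, Q=-28; branch lengths BDP→1, F→7/2; new cluster BDFP
  updated: d(BDFP,Y)=19/2
step 4: merge (BDFP,Y) at d=19/2; branch lengths BDFP→19/4, Y→19/4; new cluster BDFPY
final tree: ((((B:49/6,D:35/6):7/2,P:-1):1,F:7/2):19/4,Y:19/4)
total length: 61/2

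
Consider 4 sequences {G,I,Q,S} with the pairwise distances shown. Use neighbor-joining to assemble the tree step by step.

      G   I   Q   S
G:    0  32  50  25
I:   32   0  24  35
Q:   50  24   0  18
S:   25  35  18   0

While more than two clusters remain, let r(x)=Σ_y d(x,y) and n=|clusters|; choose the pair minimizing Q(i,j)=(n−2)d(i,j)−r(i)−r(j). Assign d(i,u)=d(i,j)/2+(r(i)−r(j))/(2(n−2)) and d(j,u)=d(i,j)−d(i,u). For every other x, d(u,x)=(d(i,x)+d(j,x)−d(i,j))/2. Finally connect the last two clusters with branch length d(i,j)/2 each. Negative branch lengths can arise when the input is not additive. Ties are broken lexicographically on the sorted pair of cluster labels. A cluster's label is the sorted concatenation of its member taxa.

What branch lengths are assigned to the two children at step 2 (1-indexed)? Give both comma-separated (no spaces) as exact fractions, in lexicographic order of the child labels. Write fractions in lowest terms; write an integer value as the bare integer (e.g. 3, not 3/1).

37/4,47/4

iteration 1: select G,S (d=25, Q=-135); attach at lengths (79/4, 21/4); label the merged cluster GS
  updated: d(GS,I)=21, d(GS,Q)=43/2
iteration 2: select GS,I (d=21, Q=-133/2); attach at lengths (37/4, 47/4); label the merged cluster GIS
  updated: d(GIS,Q)=49/4
iteration 3: select GIS,Q (d=49/4); attach at lengths (49/8, 49/8); label the merged cluster GIQS
final tree: (((G:79/4,S:21/4):37/4,I:47/4):49/8,Q:49/8)
total length: 233/4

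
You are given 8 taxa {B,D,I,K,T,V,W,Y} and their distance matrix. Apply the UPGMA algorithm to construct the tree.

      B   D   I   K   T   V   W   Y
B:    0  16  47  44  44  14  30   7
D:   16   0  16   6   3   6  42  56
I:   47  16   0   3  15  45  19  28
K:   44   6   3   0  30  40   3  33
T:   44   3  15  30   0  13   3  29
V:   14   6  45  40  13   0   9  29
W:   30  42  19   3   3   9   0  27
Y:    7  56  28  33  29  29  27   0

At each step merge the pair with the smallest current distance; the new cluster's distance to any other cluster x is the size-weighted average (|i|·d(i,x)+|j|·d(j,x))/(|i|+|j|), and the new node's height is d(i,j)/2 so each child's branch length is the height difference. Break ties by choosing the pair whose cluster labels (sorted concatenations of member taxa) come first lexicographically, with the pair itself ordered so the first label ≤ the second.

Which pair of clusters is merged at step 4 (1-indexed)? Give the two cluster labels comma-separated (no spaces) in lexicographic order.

V,W

step 1: merge (D,T) at d=3; branch lengths D→3/2, T→3/2; new cluster DT
  updated: d(B,DT)=30, d(DT,I)=31/2, d(DT,K)=18, d(DT,V)=19/2, d(DT,W)=45/2, d(DT,Y)=85/2
step 2: merge (I,K) at d=3; branch lengths I→3/2, K→3/2; new cluster IK
  updated: d(B,IK)=91/2, d(DT,IK)=67/4, d(IK,V)=85/2, d(IK,W)=11, d(IK,Y)=61/2
step 3: merge (B,Y) at d=7; branch lengths B→7/2, Y→7/2; new cluster BY
  updated: d(BY,DT)=145/4, d(BY,IK)=38, d(BY,V)=43/2, d(BY,W)=57/2
step 4: merge (V,W) at d=9; branch lengths V→9/2, W→9/2; new cluster VW
  updated: d(BY,VW)=25, d(DT,VW)=16, d(IK,VW)=107/4
step 5: merge (DT,VW) at d=16; branch lengths DT→13/2, VW→7/2; new cluster DTVW
  updated: d(BY,DTVW)=245/8, d(DTVW,IK)=87/4
step 6: merge (DTVW,IK) at d=87/4; branch lengths DTVW→23/8, IK→75/8; new cluster DIKTVW
  updated: d(BY,DIKTVW)=397/12
step 7: merge (BY,DIKTVW) at d=397/12; branch lengths BY→313/24, DIKTVW→17/3; new cluster BDIKTVWY
final tree: ((B:7/2,Y:7/2):313/24,(((D:3/2,T:3/2):13/2,(V:9/2,W:9/2):7/2):23/8,(I:3/2,K:3/2):75/8):17/3)
total length: 1511/24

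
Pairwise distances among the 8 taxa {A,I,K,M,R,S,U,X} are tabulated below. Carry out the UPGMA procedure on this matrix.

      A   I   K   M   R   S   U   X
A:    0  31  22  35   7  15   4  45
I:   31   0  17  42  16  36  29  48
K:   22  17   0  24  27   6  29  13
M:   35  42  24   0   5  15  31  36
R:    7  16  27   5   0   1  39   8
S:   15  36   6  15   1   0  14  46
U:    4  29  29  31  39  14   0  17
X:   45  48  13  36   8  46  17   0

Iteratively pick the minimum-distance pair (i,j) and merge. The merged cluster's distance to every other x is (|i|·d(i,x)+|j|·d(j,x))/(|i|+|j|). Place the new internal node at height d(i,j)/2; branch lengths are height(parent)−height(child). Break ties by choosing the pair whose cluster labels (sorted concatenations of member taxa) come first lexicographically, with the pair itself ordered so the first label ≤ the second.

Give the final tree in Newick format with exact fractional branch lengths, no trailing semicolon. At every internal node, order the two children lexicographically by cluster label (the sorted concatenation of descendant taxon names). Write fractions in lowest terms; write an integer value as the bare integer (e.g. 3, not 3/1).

1. join R+S (d=1) ⇒ RS; edges |R|=1/2, |S|=1/2
  updated: d(A,RS)=11, d(I,RS)=26, d(K,RS)=33/2, d(M,RS)=10, d(RS,U)=53/2, d(RS,X)=27
2. join A+U (d=4) ⇒ AU; edges |A|=2, |U|=2
  updated: d(AU,I)=30, d(AU,K)=51/2, d(AU,M)=33, d(AU,RS)=75/4, d(AU,X)=31
3. join M+RS (d=10) ⇒ MRS; edges |M|=5, |RS|=9/2
  updated: d(AU,MRS)=47/2, d(I,MRS)=94/3, d(K,MRS)=19, d(MRS,X)=30
4. join K+X (d=13) ⇒ KX; edges |K|=13/2, |X|=13/2
  updated: d(AU,KX)=113/4, d(I,KX)=65/2, d(KX,MRS)=49/2
5. join AU+MRS (d=47/2) ⇒ AMRSU; edges |AU|=39/4, |MRS|=27/4
  updated: d(AMRSU,I)=154/5, d(AMRSU,KX)=26
6. join AMRSU+KX (d=26) ⇒ AKMRSUX; edges |AMRSU|=5/4, |KX|=13/2
  updated: d(AKMRSUX,I)=219/7
7. join AKMRSUX+I (d=219/7) ⇒ AIKMRSUX; edges |AKMRSUX|=37/14, |I|=219/14
final tree: ((((A:2,U:2):39/4,(M:5,(R:1/2,S:1/2):9/2):27/4):5/4,(K:13/2,X:13/2):13/2):37/14,I:219/14)
total length: 1961/28

((((A:2,U:2):39/4,(M:5,(R:1/2,S:1/2):9/2):27/4):5/4,(K:13/2,X:13/2):13/2):37/14,I:219/14)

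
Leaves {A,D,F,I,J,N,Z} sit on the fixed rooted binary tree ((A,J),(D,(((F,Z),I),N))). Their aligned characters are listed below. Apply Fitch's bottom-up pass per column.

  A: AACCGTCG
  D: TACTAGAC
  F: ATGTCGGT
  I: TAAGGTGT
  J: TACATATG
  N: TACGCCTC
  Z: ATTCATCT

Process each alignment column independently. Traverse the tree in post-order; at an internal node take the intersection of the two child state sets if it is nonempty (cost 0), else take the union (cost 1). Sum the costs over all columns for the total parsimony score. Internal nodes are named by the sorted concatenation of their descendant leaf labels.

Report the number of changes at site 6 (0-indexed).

4

[col 0] AJ: children A:{A}, J:{T} ∪→ {A,T}; cost 1
[col 0] FZ: children F:{A}, Z:{A} ∩→ {A}; cost 0
[col 0] FIZ: children FZ:{A}, I:{T} ∪→ {A,T}; cost 1
[col 0] FINZ: children FIZ:{A,T}, N:{T} ∩→ {T}; cost 0
[col 0] DFINZ: children D:{T}, FINZ:{T} ∩→ {T}; cost 0
[col 0] ADFIJNZ: children AJ:{A,T}, DFINZ:{T} ∩→ {T}; cost 0
[col 1] AJ: children A:{A}, J:{A} ∩→ {A}; cost 0
[col 1] FZ: children F:{T}, Z:{T} ∩→ {T}; cost 0
[col 1] FIZ: children FZ:{T}, I:{A} ∪→ {A,T}; cost 1
[col 1] FINZ: children FIZ:{A,T}, N:{A} ∩→ {A}; cost 0
[col 1] DFINZ: children D:{A}, FINZ:{A} ∩→ {A}; cost 0
[col 1] ADFIJNZ: children AJ:{A}, DFINZ:{A} ∩→ {A}; cost 0
[col 2] AJ: children A:{C}, J:{C} ∩→ {C}; cost 0
[col 2] FZ: children F:{G}, Z:{T} ∪→ {G,T}; cost 1
[col 2] FIZ: children FZ:{G,T}, I:{A} ∪→ {A,G,T}; cost 1
[col 2] FINZ: children FIZ:{A,G,T}, N:{C} ∪→ {A,C,G,T}; cost 1
[col 2] DFINZ: children D:{C}, FINZ:{A,C,G,T} ∩→ {C}; cost 0
[col 2] ADFIJNZ: children AJ:{C}, DFINZ:{C} ∩→ {C}; cost 0
[col 3] AJ: children A:{C}, J:{A} ∪→ {A,C}; cost 1
[col 3] FZ: children F:{T}, Z:{C} ∪→ {C,T}; cost 1
[col 3] FIZ: children FZ:{C,T}, I:{G} ∪→ {C,G,T}; cost 1
[col 3] FINZ: children FIZ:{C,G,T}, N:{G} ∩→ {G}; cost 0
[col 3] DFINZ: children D:{T}, FINZ:{G} ∪→ {G,T}; cost 1
[col 3] ADFIJNZ: children AJ:{A,C}, DFINZ:{G,T} ∪→ {A,C,G,T}; cost 1
[col 4] AJ: children A:{G}, J:{T} ∪→ {G,T}; cost 1
[col 4] FZ: children F:{C}, Z:{A} ∪→ {A,C}; cost 1
[col 4] FIZ: children FZ:{A,C}, I:{G} ∪→ {A,C,G}; cost 1
[col 4] FINZ: children FIZ:{A,C,G}, N:{C} ∩→ {C}; cost 0
[col 4] DFINZ: children D:{A}, FINZ:{C} ∪→ {A,C}; cost 1
[col 4] ADFIJNZ: children AJ:{G,T}, DFINZ:{A,C} ∪→ {A,C,G,T}; cost 1
[col 5] AJ: children A:{T}, J:{A} ∪→ {A,T}; cost 1
[col 5] FZ: children F:{G}, Z:{T} ∪→ {G,T}; cost 1
[col 5] FIZ: children FZ:{G,T}, I:{T} ∩→ {T}; cost 0
[col 5] FINZ: children FIZ:{T}, N:{C} ∪→ {C,T}; cost 1
[col 5] DFINZ: children D:{G}, FINZ:{C,T} ∪→ {C,G,T}; cost 1
[col 5] ADFIJNZ: children AJ:{A,T}, DFINZ:{C,G,T} ∩→ {T}; cost 0
[col 6] AJ: children A:{C}, J:{T} ∪→ {C,T}; cost 1
[col 6] FZ: children F:{G}, Z:{C} ∪→ {C,G}; cost 1
[col 6] FIZ: children FZ:{C,G}, I:{G} ∩→ {G}; cost 0
[col 6] FINZ: children FIZ:{G}, N:{T} ∪→ {G,T}; cost 1
[col 6] DFINZ: children D:{A}, FINZ:{G,T} ∪→ {A,G,T}; cost 1
[col 6] ADFIJNZ: children AJ:{C,T}, DFINZ:{A,G,T} ∩→ {T}; cost 0
[col 7] AJ: children A:{G}, J:{G} ∩→ {G}; cost 0
[col 7] FZ: children F:{T}, Z:{T} ∩→ {T}; cost 0
[col 7] FIZ: children FZ:{T}, I:{T} ∩→ {T}; cost 0
[col 7] FINZ: children FIZ:{T}, N:{C} ∪→ {C,T}; cost 1
[col 7] DFINZ: children D:{C}, FINZ:{C,T} ∩→ {C}; cost 0
[col 7] ADFIJNZ: children AJ:{G}, DFINZ:{C} ∪→ {C,G}; cost 1
per-site changes: [2, 1, 3, 5, 5, 4, 4, 2]; total = 26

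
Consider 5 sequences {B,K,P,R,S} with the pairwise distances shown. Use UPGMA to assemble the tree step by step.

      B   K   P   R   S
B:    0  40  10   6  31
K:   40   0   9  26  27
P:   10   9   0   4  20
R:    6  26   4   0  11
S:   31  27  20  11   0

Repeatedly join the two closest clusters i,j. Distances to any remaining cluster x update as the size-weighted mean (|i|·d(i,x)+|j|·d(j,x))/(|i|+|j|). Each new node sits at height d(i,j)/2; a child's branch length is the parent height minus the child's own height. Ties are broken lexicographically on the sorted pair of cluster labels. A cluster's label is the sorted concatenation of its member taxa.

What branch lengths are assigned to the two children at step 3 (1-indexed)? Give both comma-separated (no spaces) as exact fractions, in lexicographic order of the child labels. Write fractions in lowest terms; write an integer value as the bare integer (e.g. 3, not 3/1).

19/3,31/3

iteration 1: select P,R (d=4); attach at lengths (2, 2); label the merged cluster PR
  updated: d(B,PR)=8, d(K,PR)=35/2, d(PR,S)=31/2
iteration 2: select B,PR (d=8); attach at lengths (4, 2); label the merged cluster BPR
  updated: d(BPR,K)=25, d(BPR,S)=62/3
iteration 3: select BPR,S (d=62/3); attach at lengths (19/3, 31/3); label the merged cluster BPRS
  updated: d(BPRS,K)=51/2
iteration 4: select BPRS,K (d=51/2); attach at lengths (29/12, 51/4); label the merged cluster BKPRS
final tree: (((B:4,(P:2,R:2):2):19/3,S:31/3):29/12,K:51/4)
total length: 251/6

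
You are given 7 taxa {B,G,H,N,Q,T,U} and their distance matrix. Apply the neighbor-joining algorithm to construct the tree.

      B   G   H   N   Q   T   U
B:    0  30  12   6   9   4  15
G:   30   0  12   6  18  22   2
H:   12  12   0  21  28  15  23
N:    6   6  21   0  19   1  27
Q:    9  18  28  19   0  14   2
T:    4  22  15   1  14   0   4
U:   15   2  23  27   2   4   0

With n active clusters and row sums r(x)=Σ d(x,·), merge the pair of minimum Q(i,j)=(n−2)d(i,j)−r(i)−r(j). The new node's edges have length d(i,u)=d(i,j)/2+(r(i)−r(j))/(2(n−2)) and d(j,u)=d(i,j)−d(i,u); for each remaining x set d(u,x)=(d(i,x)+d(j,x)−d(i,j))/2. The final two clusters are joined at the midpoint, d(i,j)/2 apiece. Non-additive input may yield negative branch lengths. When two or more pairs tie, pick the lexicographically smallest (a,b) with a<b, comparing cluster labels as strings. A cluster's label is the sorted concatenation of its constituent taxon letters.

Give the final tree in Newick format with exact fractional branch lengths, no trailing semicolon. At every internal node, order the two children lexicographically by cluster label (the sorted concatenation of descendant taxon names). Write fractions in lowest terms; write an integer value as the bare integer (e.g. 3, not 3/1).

iteration 1: select G,U (d=2, Q=-153); attach at lengths (27/10, -7/10); label the merged cluster GU
  updated: d(B,GU)=43/2, d(GU,H)=33/2, d(GU,N)=31/2, d(GU,Q)=9, d(GU,T)=12
iteration 2: select GU,Q (d=9, Q=-235/2); attach at lengths (63/16, 81/16); label the merged cluster GQU
  updated: d(B,GQU)=43/4, d(GQU,H)=71/4, d(GQU,N)=51/4, d(GQU,T)=17/2
iteration 3: select N,T (d=1, Q=-265/4); attach at lengths (61/24, -37/24); label the merged cluster NT
  updated: d(B,NT)=9/2, d(GQU,NT)=81/8, d(H,NT)=35/2
iteration 4: select B,H (d=12, Q=-101/2); attach at lengths (1, 11); label the merged cluster BH
  updated: d(BH,GQU)=33/4, d(BH,NT)=5
iteration 5: select BH,GQU (d=33/4, Q=-187/8); attach at lengths (25/16, 107/16); label the merged cluster BGHQU
  updated: d(BGHQU,NT)=55/16
iteration 6: select BGHQU,NT (d=55/16); attach at lengths (55/32, 55/32); label the merged cluster BGHNQTU
final tree: (((B:1,H:11):25/16,((G:27/10,U:-7/10):63/16,Q:81/16):107/16):55/32,(N:61/24,T:-37/24):55/32)
total length: 571/16

(((B:1,H:11):25/16,((G:27/10,U:-7/10):63/16,Q:81/16):107/16):55/32,(N:61/24,T:-37/24):55/32)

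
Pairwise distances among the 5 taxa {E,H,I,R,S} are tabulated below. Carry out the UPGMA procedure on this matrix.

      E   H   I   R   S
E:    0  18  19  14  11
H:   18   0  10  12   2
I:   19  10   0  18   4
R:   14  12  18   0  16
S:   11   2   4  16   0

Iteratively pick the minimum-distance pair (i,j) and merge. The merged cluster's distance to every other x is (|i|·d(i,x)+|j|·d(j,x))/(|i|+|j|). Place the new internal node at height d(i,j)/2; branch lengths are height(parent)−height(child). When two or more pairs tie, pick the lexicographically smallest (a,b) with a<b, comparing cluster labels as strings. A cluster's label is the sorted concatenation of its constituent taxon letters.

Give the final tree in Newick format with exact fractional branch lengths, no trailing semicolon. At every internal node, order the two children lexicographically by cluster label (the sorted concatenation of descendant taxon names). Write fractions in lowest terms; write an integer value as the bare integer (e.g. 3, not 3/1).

iteration 1: select H,S (d=2); attach at lengths (1, 1); label the merged cluster HS
  updated: d(E,HS)=29/2, d(HS,I)=7, d(HS,R)=14
iteration 2: select HS,I (d=7); attach at lengths (5/2, 7/2); label the merged cluster HIS
  updated: d(E,HIS)=16, d(HIS,R)=46/3
iteration 3: select E,R (d=14); attach at lengths (7, 7); label the merged cluster ER
  updated: d(ER,HIS)=47/3
iteration 4: select ER,HIS (d=47/3); attach at lengths (5/6, 13/3); label the merged cluster EHIRS
final tree: ((E:7,R:7):5/6,((H:1,S:1):5/2,I:7/2):13/3)
total length: 163/6

((E:7,R:7):5/6,((H:1,S:1):5/2,I:7/2):13/3)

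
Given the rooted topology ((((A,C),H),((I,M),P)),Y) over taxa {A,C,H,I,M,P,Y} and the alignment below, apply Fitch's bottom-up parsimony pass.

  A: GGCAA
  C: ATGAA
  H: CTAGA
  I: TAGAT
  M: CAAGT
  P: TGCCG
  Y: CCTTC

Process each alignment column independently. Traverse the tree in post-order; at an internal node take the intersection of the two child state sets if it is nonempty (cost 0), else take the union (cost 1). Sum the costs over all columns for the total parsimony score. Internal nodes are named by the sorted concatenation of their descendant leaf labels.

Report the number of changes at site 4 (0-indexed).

3

site 0, node AC: A={G} ∪ C={A} → {A,G} (+1)
site 0, node ACH: AC={A,G} ∪ H={C} → {A,C,G} (+1)
site 0, node IM: I={T} ∪ M={C} → {C,T} (+1)
site 0, node IMP: IM={C,T} ∩ P={T} → {T} (+0)
site 0, node ACHIMP: ACH={A,C,G} ∪ IMP={T} → {A,C,G,T} (+1)
site 0, node ACHIMPY: ACHIMP={A,C,G,T} ∩ Y={C} → {C} (+0)
site 1, node AC: A={G} ∪ C={T} → {G,T} (+1)
site 1, node ACH: AC={G,T} ∩ H={T} → {T} (+0)
site 1, node IM: I={A} ∩ M={A} → {A} (+0)
site 1, node IMP: IM={A} ∪ P={G} → {A,G} (+1)
site 1, node ACHIMP: ACH={T} ∪ IMP={A,G} → {A,G,T} (+1)
site 1, node ACHIMPY: ACHIMP={A,G,T} ∪ Y={C} → {A,C,G,T} (+1)
site 2, node AC: A={C} ∪ C={G} → {C,G} (+1)
site 2, node ACH: AC={C,G} ∪ H={A} → {A,C,G} (+1)
site 2, node IM: I={G} ∪ M={A} → {A,G} (+1)
site 2, node IMP: IM={A,G} ∪ P={C} → {A,C,G} (+1)
site 2, node ACHIMP: ACH={A,C,G} ∩ IMP={A,C,G} → {A,C,G} (+0)
site 2, node ACHIMPY: ACHIMP={A,C,G} ∪ Y={T} → {A,C,G,T} (+1)
site 3, node AC: A={A} ∩ C={A} → {A} (+0)
site 3, node ACH: AC={A} ∪ H={G} → {A,G} (+1)
site 3, node IM: I={A} ∪ M={G} → {A,G} (+1)
site 3, node IMP: IM={A,G} ∪ P={C} → {A,C,G} (+1)
site 3, node ACHIMP: ACH={A,G} ∩ IMP={A,C,G} → {A,G} (+0)
site 3, node ACHIMPY: ACHIMP={A,G} ∪ Y={T} → {A,G,T} (+1)
site 4, node AC: A={A} ∩ C={A} → {A} (+0)
site 4, node ACH: AC={A} ∩ H={A} → {A} (+0)
site 4, node IM: I={T} ∩ M={T} → {T} (+0)
site 4, node IMP: IM={T} ∪ P={G} → {G,T} (+1)
site 4, node ACHIMP: ACH={A} ∪ IMP={G,T} → {A,G,T} (+1)
site 4, node ACHIMPY: ACHIMP={A,G,T} ∪ Y={C} → {A,C,G,T} (+1)
per-site changes: [4, 4, 5, 4, 3]; total = 20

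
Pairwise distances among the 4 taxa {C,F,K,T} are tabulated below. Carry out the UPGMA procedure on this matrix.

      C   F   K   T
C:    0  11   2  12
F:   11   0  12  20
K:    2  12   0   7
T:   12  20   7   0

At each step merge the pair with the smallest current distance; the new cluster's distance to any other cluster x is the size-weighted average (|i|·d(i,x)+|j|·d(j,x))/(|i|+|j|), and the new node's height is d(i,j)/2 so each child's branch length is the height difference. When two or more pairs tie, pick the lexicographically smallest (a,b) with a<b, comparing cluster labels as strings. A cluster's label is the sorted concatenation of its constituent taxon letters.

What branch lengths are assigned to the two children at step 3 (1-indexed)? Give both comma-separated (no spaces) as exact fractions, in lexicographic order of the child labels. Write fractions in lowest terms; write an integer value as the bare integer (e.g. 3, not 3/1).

29/12,43/6

step 1: merge (C,K) at d=2; branch lengths C→1, K→1; new cluster CK
  updated: d(CK,F)=23/2, d(CK,T)=19/2
step 2: merge (CK,T) at d=19/2; branch lengths CK→15/4, T→19/4; new cluster CKT
  updated: d(CKT,F)=43/3
step 3: merge (CKT,F) at d=43/3; branch lengths CKT→29/12, F→43/6; new cluster CFKT
final tree: (((C:1,K:1):15/4,T:19/4):29/12,F:43/6)
total length: 241/12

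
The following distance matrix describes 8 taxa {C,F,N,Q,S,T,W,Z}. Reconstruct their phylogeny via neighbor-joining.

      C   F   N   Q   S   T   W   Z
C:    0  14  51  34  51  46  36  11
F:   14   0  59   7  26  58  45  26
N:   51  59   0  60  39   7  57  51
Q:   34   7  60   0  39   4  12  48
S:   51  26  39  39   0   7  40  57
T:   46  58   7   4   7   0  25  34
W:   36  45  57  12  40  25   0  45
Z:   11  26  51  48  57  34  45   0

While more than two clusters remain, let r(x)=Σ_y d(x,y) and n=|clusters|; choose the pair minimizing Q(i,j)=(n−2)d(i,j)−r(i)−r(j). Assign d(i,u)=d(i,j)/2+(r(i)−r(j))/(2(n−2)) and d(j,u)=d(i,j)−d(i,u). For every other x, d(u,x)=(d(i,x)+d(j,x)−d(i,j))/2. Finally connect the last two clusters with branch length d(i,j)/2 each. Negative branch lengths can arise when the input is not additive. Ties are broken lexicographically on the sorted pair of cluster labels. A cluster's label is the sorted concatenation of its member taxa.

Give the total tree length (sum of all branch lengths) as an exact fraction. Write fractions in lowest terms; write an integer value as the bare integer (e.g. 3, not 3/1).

1523/16

step 1: merge (N,T) at d=7, Q=-463; branch lengths N→185/12, T→-101/12; new cluster NT
  updated: d(C,NT)=45, d(F,NT)=55, d(NT,Q)=57/2, d(NT,S)=39/2, d(NT,W)=75/2, d(NT,Z)=39
step 2: merge (C,Z) at d=11, Q=-362; branch lengths C→2, Z→9; new cluster CZ
  updated: d(CZ,F)=29/2, d(CZ,NT)=73/2, d(CZ,Q)=71/2, d(CZ,S)=97/2, d(CZ,W)=35
step 3: merge (NT,S) at d=39/2, Q=-272; branch lengths NT→41/4, S→37/4; new cluster NST
  updated: d(CZ,NST)=131/4, d(F,NST)=123/4, d(NST,Q)=24, d(NST,W)=29
step 4: merge (CZ,F) at d=29/2, Q=-343/2; branch lengths CZ→32/3, F→23/6; new cluster CFZ
  updated: d(CFZ,NST)=49/2, d(CFZ,Q)=14, d(CFZ,W)=131/4
step 5: merge (CFZ,NST) at d=49/2, Q=-399/4; branch lengths CFZ→171/16, NST→221/16; new cluster CFNSTZ
  updated: d(CFNSTZ,Q)=27/4, d(CFNSTZ,W)=149/8
step 6: merge (CFNSTZ,Q) at d=27/4, Q=-299/8; branch lengths CFNSTZ→107/16, Q→1/16; new cluster CFNQSTZ
  updated: d(CFNQSTZ,W)=191/16
step 7: merge (CFNQSTZ,W) at d=191/16; branch lengths CFNQSTZ→191/32, W→191/32; new cluster CFNQSTWZ
final tree: (((((C:2,Z:9):32/3,F:23/6):171/16,((N:185/12,T:-101/12):41/4,S:37/4):221/16):107/16,Q:1/16):191/32,W:191/32)
total length: 1523/16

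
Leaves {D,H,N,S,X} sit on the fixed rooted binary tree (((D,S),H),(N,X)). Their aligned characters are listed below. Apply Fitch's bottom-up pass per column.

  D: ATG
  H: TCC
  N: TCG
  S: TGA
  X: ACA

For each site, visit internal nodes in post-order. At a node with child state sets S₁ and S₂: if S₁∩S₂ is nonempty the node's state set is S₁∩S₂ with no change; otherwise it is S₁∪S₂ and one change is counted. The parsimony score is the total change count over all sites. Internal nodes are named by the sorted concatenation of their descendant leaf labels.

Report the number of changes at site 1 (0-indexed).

2

site 0, node DS: D={A} ∪ S={T} → {A,T} (+1)
site 0, node DHS: DS={A,T} ∩ H={T} → {T} (+0)
site 0, node NX: N={T} ∪ X={A} → {A,T} (+1)
site 0, node DHNSX: DHS={T} ∩ NX={A,T} → {T} (+0)
site 1, node DS: D={T} ∪ S={G} → {G,T} (+1)
site 1, node DHS: DS={G,T} ∪ H={C} → {C,G,T} (+1)
site 1, node NX: N={C} ∩ X={C} → {C} (+0)
site 1, node DHNSX: DHS={C,G,T} ∩ NX={C} → {C} (+0)
site 2, node DS: D={G} ∪ S={A} → {A,G} (+1)
site 2, node DHS: DS={A,G} ∪ H={C} → {A,C,G} (+1)
site 2, node NX: N={G} ∪ X={A} → {A,G} (+1)
site 2, node DHNSX: DHS={A,C,G} ∩ NX={A,G} → {A,G} (+0)
per-site changes: [2, 2, 3]; total = 7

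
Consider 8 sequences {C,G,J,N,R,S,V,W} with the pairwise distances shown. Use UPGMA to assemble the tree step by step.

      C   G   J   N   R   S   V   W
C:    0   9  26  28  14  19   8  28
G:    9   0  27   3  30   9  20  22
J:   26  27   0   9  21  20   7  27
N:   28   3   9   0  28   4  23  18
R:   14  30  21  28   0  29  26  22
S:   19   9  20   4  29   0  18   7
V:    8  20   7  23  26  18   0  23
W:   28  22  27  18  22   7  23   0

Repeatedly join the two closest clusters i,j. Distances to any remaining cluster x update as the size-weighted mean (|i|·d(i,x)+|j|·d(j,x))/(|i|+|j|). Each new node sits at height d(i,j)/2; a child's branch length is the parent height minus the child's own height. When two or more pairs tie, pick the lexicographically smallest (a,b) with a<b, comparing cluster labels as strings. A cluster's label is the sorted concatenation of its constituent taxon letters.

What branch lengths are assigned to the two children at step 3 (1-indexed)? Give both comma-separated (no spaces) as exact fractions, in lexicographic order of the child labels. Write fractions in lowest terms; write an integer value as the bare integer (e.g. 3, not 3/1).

7/2,7/2

step 1: merge (G,N) at d=3; branch lengths G→3/2, N→3/2; new cluster GN
  updated: d(C,GN)=37/2, d(GN,J)=18, d(GN,R)=29, d(GN,S)=13/2, d(GN,V)=43/2, d(GN,W)=20
step 2: merge (GN,S) at d=13/2; branch lengths GN→7/4, S→13/4; new cluster GNS
  updated: d(C,GNS)=56/3, d(GNS,J)=56/3, d(GNS,R)=29, d(GNS,V)=61/3, d(GNS,W)=47/3
step 3: merge (J,V) at d=7; branch lengths J→7/2, V→7/2; new cluster JV
  updated: d(C,JV)=17, d(GNS,JV)=39/2, d(JV,R)=47/2, d(JV,W)=25
step 4: merge (C,R) at d=14; branch lengths C→7, R→7; new cluster CR
  updated: d(CR,GNS)=143/6, d(CR,JV)=81/4, d(CR,W)=25
step 5: merge (GNS,W) at d=47/3; branch lengths GNS→55/12, W→47/6; new cluster GNSW
  updated: d(CR,GNSW)=193/8, d(GNSW,JV)=167/8
step 6: merge (CR,JV) at d=81/4; branch lengths CR→25/8, JV→53/8; new cluster CJRV
  updated: d(CJRV,GNSW)=45/2
step 7: merge (CJRV,GNSW) at d=45/2; branch lengths CJRV→9/8, GNSW→41/12; new cluster CGJNRSVW
final tree: (((C:7,R:7):25/8,(J:7/2,V:7/2):53/8):9/8,(((G:3/2,N:3/2):7/4,S:13/4):55/12,W:47/6):41/12)
total length: 1337/24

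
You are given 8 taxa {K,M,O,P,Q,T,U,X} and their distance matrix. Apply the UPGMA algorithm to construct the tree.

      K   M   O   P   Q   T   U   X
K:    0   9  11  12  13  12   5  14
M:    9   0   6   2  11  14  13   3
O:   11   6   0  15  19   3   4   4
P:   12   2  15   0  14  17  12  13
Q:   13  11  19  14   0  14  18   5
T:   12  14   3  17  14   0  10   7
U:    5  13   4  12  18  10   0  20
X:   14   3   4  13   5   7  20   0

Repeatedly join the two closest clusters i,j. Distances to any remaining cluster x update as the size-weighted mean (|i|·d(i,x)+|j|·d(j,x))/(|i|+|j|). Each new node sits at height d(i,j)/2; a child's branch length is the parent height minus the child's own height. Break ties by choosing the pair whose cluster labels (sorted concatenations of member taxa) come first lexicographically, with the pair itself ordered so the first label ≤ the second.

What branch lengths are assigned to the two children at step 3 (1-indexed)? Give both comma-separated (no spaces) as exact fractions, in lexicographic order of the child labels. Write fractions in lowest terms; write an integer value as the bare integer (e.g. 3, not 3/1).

5/2,5/2

iteration 1: select M,P (d=2); attach at lengths (1, 1); label the merged cluster MP
  updated: d(K,MP)=21/2, d(MP,O)=21/2, d(MP,Q)=25/2, d(MP,T)=31/2, d(MP,U)=25/2, d(MP,X)=8
iteration 2: select O,T (d=3); attach at lengths (3/2, 3/2); label the merged cluster OT
  updated: d(K,OT)=23/2, d(MP,OT)=13, d(OT,Q)=33/2, d(OT,U)=7, d(OT,X)=11/2
iteration 3: select K,U (d=5); attach at lengths (5/2, 5/2); label the merged cluster KU
  updated: d(KU,MP)=23/2, d(KU,OT)=37/4, d(KU,Q)=31/2, d(KU,X)=17
iteration 4: select Q,X (d=5); attach at lengths (5/2, 5/2); label the merged cluster QX
  updated: d(KU,QX)=65/4, d(MP,QX)=41/4, d(OT,QX)=11
iteration 5: select KU,OT (d=37/4); attach at lengths (17/8, 25/8); label the merged cluster KOTU
  updated: d(KOTU,MP)=49/4, d(KOTU,QX)=109/8
iteration 6: select MP,QX (d=41/4); attach at lengths (33/8, 21/8); label the merged cluster MPQX
  updated: d(KOTU,MPQX)=207/16
iteration 7: select KOTU,MPQX (d=207/16); attach at lengths (59/32, 43/32); label the merged cluster KMOPQTUX
final tree: (((K:5/2,U:5/2):17/8,(O:3/2,T:3/2):25/8):59/32,((M:1,P:1):33/8,(Q:5/2,X:5/2):21/8):43/32)
total length: 483/16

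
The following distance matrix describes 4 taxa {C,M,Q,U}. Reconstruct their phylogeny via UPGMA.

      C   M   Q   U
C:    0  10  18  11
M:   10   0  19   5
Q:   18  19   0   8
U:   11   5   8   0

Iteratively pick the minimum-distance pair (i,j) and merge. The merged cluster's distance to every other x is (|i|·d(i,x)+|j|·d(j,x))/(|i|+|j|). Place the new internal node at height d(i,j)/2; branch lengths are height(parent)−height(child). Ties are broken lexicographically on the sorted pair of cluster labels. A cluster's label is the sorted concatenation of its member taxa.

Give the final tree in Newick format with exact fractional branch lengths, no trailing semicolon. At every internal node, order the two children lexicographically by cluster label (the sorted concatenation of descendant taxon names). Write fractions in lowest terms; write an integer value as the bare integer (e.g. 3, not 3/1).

step 1: merge (M,U) at d=5; branch lengths M→5/2, U→5/2; new cluster MU
  updated: d(C,MU)=21/2, d(MU,Q)=27/2
step 2: merge (C,MU) at d=21/2; branch lengths C→21/4, MU→11/4; new cluster CMU
  updated: d(CMU,Q)=15
step 3: merge (CMU,Q) at d=15; branch lengths CMU→9/4, Q→15/2; new cluster CMQU
final tree: ((C:21/4,(M:5/2,U:5/2):11/4):9/4,Q:15/2)
total length: 91/4

((C:21/4,(M:5/2,U:5/2):11/4):9/4,Q:15/2)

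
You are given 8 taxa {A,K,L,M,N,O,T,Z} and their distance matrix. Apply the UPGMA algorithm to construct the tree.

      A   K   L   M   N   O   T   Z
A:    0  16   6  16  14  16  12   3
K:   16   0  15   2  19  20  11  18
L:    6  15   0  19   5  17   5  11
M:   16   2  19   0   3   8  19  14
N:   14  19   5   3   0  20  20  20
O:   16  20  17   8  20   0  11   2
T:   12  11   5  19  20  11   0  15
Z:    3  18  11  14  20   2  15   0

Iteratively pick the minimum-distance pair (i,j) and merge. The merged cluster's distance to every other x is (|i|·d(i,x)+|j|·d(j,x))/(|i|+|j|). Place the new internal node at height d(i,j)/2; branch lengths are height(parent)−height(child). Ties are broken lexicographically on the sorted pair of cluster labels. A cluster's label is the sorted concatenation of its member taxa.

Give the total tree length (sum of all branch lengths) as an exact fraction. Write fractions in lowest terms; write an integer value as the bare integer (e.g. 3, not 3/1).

1. join K+M (d=2) ⇒ KM; edges |K|=1, |M|=1
  updated: d(A,KM)=16, d(KM,L)=17, d(KM,N)=11, d(KM,O)=14, d(KM,T)=15, d(KM,Z)=16
2. join O+Z (d=2) ⇒ OZ; edges |O|=1, |Z|=1
  updated: d(A,OZ)=19/2, d(KM,OZ)=15, d(L,OZ)=14, d(N,OZ)=20, d(OZ,T)=13
3. join L+N (d=5) ⇒ LN; edges |L|=5/2, |N|=5/2
  updated: d(A,LN)=10, d(KM,LN)=14, d(LN,OZ)=17, d(LN,T)=25/2
4. join A+OZ (d=19/2) ⇒ AOZ; edges |A|=19/4, |OZ|=15/4
  updated: d(AOZ,KM)=46/3, d(AOZ,LN)=44/3, d(AOZ,T)=38/3
5. join LN+T (d=25/2) ⇒ LNT; edges |LN|=15/4, |T|=25/4
  updated: d(AOZ,LNT)=14, d(KM,LNT)=43/3
6. join AOZ+LNT (d=14) ⇒ ALNOTZ; edges |AOZ|=9/4, |LNT|=3/4
  updated: d(ALNOTZ,KM)=89/6
7. join ALNOTZ+KM (d=89/6) ⇒ AKLMNOTZ; edges |ALNOTZ|=5/12, |KM|=77/12
final tree: (((A:19/4,(O:1,Z:1):15/4):9/4,((L:5/2,N:5/2):15/4,T:25/4):3/4):5/12,(K:1,M:1):77/12)
total length: 112/3

112/3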